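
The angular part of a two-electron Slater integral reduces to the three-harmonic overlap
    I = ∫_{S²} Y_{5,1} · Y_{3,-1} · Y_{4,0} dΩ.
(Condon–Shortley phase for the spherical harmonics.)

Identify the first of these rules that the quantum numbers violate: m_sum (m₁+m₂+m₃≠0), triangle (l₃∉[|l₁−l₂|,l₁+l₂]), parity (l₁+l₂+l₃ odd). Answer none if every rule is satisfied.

Σmᵢ = 0  ✓
l₃∈[|l₁−l₂|,l₁+l₂]=[2,8], have l₃=4  ✓
Σlᵢ = 12 ⇒ even  ✓

none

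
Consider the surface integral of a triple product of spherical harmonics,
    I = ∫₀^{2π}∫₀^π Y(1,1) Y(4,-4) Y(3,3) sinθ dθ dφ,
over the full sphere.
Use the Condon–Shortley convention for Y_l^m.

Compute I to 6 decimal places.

m-sum 0 ✓  L=8 even ✓  3≤3≤5 ✓
Π(2lᵢ+1) = 3×9×7 = 189
triangle coeff Δ(1,4,3) = 1/252
Σ_t [1,1]: t=1:−1/36 = -1/36
(3j)²=4/63 [(1 4 3; 0 0 0)], sign=+1
Σ_t [0,0]: t=0:+1/1440 = 1/1440
(3j)²=1/9 [(1 4 3; 1 -4 3)], sign=+1
⇒ 4πI² = 4/3
I = (+1)√(4/3/(4π)) = 0.32573501

0.325735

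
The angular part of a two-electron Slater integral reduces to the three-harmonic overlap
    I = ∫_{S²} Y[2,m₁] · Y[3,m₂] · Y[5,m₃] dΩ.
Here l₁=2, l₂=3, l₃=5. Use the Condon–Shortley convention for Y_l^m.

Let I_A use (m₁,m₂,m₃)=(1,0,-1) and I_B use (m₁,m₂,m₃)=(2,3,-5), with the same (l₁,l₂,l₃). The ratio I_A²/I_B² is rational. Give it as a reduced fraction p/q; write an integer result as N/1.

8/21

l's match ⇒ only the (l;m) 3-j factors differ between A and B.
A: triangle coeff Δ(2,3,5) = 1/2310; Σ_t [0,0]: t=0:+1/216 = 1/216; (3j)²=8/231 [(2 3 5; 1 0 -1)], sign=+1
B: triangle coeff Δ(2,3,5) = 1/2310; Σ_t [0,0]: t=0:+1/17280 = 1/17280; (3j)²=1/11 [(2 3 5; 2 3 -5)], sign=+1
I_A²/I_B² = (8/231)/(1/11) = 8/21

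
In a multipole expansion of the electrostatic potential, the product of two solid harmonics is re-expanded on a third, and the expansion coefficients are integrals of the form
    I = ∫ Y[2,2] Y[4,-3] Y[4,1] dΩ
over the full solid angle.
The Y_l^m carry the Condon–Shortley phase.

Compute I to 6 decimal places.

m-sum 0 ✓  L=10 even ✓  2≤4≤6 ✓
Π(2lᵢ+1) = 5×9×9 = 405
triangle coeff Δ(2,4,4) = 1/13860
Σ_t [0,2]: t=0:+1/192 t=1:−1/36 t=2:+1/192 = -5/288
(3j)²=20/693 [(2 4 4; 0 0 0)], sign=-1
Σ_t [0,0]: t=0:+1/480 = 1/480
(3j)²=3/110 [(2 4 4; 2 -3 1)], sign=-1
⇒ 4πI² = 270/847
I = (+1)√(270/847/(4π)) = 0.15927046

0.159270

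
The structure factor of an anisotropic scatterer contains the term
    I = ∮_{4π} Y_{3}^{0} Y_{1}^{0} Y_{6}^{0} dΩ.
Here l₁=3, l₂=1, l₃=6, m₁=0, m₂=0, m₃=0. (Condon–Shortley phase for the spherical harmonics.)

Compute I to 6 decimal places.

|3−1|≤6≤3+1 violated ⇒ I = 0

0.000000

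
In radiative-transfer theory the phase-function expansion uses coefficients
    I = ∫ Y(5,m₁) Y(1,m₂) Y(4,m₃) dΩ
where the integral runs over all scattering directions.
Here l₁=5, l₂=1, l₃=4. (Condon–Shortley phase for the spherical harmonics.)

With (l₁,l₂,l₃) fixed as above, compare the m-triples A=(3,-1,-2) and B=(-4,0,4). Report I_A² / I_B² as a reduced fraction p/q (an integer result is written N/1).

Same 5,1,4: normalisation and zero-m 3j drop out of the ratio.
A: Δ: 2! 8! 0! / 11! → 1/495; sum: t=0:+1/2880 = 1/2880; 3j²(5 1 4; 3 -1 -2) = Δ·Π!·Σ² = 28/495  (sign +1)
B: Δ: 2! 8! 0! / 11! → 1/495; sum: t=1:−1/40320 = -1/40320; 3j²(5 1 4; -4 0 4) = Δ·Π!·Σ² = 1/55  (sign -1)
I_A²/I_B² = (28/495)/(1/55) = 28/9

28/9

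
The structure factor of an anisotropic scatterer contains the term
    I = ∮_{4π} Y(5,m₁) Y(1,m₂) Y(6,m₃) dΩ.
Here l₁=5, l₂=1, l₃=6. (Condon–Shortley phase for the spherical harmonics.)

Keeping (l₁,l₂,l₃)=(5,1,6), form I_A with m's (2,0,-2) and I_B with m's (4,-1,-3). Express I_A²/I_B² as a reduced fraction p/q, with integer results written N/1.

32/3

Same 5,1,6: normalisation and zero-m 3j drop out of the ratio.
A: Δ: 0! 10! 2! / 13! → 1/858; sum: t=0:+1/30240 = 1/30240; 3j²(5 1 6; 2 0 -2) = Δ·Π!·Σ² = 16/429  (sign +1)
B: Δ: 0! 10! 2! / 13! → 1/858; sum: t=0:+1/725760 = 1/725760; 3j²(5 1 6; 4 -1 -3) = Δ·Π!·Σ² = 1/286  (sign -1)
I_A²/I_B² = (16/429)/(1/286) = 32/3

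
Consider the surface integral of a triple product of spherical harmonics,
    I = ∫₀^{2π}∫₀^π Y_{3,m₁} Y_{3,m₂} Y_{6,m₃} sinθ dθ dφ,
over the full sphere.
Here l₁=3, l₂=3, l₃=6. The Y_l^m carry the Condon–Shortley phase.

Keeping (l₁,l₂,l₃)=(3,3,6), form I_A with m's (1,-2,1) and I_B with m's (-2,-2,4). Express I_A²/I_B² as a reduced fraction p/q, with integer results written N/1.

5/24

Shared (l₁,l₂,l₃)=(3,3,6): N and (l;000)² cancel in I_A²/I_B².
A: Δ = 0!·6!·6!/13! = 1/12012; Racah Σ t=0..0: t=0:+1/5760 = 1/5760; ⇒ 3j(3 3 6; 1 -2 1)² = 5/572, sgn -1
B: Δ = 0!·6!·6!/13! = 1/12012; Racah Σ t=0..0: t=0:+1/14400 = 1/14400; ⇒ 3j(3 3 6; -2 -2 4)² = 6/143, sgn +1
I_A²/I_B² = (5/572)/(6/143) = 5/24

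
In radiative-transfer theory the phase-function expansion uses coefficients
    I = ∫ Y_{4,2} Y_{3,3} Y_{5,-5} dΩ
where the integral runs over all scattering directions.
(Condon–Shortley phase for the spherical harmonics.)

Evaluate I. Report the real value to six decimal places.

m-sum 0 ✓  L=12 even ✓  1≤5≤7 ✓
Π(2lᵢ+1) = 9×7×11 = 693
triangle coeff Δ(4,3,5) = 1/180180
Σ_t [0,2]: t=0:+1/576 t=1:−1/144 t=2:+1/576 = -1/288
(3j)²=20/1001 [(4 3 5; 0 0 0)], sign=+1
Σ_t [2,2]: t=2:+1/34560 = 1/34560
(3j)²=5/286 [(4 3 5; 2 3 -5)], sign=+1
⇒ 4πI² = 450/1859
I = (+1)√(450/1859/(4π)) = 0.13879110

0.138791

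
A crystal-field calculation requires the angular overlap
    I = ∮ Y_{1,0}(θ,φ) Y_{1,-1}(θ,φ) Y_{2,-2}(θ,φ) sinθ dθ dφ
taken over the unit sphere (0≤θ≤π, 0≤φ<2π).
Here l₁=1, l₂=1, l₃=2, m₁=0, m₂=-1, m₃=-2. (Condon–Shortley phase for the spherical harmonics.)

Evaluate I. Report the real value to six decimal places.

m-sum = 0 − 1 − 2 = -3 ≠ 0 ⇒ I = 0

0.000000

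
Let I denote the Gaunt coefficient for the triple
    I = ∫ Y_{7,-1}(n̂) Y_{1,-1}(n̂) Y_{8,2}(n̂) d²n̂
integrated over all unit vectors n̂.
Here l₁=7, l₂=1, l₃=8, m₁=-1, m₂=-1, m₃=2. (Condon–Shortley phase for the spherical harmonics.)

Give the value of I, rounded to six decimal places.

0.205254

m-sum 0 ✓  L=16 even ✓  6≤8≤8 ✓
Π(2lᵢ+1) = 15×3×17 = 765
triangle coeff Δ(7,1,8) = 1/2040
Σ_t [0,0]: t=0:+1/25401600 = 1/25401600
(3j)²=8/255 [(7 1 8; 0 0 0)], sign=+1
Σ_t [0,0]: t=0:+1/58060800 = 1/58060800
(3j)²=3/136 [(7 1 8; -1 -1 2)], sign=+1
⇒ 4πI² = 9/17
I = (+1)√(9/17/(4π)) = 0.20525411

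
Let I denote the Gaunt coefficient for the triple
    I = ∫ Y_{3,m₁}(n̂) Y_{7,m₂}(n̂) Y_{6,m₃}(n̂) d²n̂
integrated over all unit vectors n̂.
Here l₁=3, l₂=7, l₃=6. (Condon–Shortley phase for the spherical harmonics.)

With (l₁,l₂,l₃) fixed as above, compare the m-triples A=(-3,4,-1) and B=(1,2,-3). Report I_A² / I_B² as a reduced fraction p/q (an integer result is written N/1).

Same 3,7,6: normalisation and zero-m 3j drop out of the ratio.
A: Δ: 4! 2! 10! / 17! → 1/2042040; sum: t=4:+1/1451520 = 1/1451520; 3j²(3 7 6; -3 4 -1) = Δ·Π!·Σ² = 75/3094  (sign -1)
B: Δ: 4! 2! 10! / 17! → 1/2042040; sum: t=0:+1/17418240 t=1:−1/483840 t=2:+1/241920 = 37/17418240; 3j²(3 7 6; 1 2 -3) = Δ·Π!·Σ² = 1369/136136  (sign -1)
I_A²/I_B² = (75/3094)/(1369/136136) = 3300/1369

3300/1369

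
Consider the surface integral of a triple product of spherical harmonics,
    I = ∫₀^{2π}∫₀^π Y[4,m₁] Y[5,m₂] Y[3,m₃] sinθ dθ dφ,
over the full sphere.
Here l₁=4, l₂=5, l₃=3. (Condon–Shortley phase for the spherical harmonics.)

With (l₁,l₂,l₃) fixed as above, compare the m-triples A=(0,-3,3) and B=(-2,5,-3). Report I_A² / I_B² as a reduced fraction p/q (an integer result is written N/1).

2/1

Shared (l₁,l₂,l₃)=(4,5,3): N and (l;000)² cancel in I_A²/I_B².
A: Δ = 6!·2!·4!/13! = 1/180180; Racah Σ t=2..2: t=2:+1/2304 = 1/2304; ⇒ 3j(4 5 3; 0 -3 3)² = 5/143, sgn +1
B: Δ = 6!·2!·4!/13! = 1/180180; Racah Σ t=6..6: t=6:+1/34560 = 1/34560; ⇒ 3j(4 5 3; -2 5 -3)² = 5/286, sgn +1
I_A²/I_B² = (5/143)/(5/286) = 2/1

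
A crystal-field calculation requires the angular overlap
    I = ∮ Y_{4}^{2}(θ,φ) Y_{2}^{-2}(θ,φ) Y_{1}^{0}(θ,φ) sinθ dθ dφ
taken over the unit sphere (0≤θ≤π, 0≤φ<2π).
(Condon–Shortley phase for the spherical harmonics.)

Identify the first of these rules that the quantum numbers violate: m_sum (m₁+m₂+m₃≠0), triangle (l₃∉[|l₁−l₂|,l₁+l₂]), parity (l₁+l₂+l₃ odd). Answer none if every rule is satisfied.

triangle

Σmᵢ = 0  ✓
l₃∈[|l₁−l₂|,l₁+l₂]=[2,6], have l₃=1  ✗
Σlᵢ = 7 ⇒ odd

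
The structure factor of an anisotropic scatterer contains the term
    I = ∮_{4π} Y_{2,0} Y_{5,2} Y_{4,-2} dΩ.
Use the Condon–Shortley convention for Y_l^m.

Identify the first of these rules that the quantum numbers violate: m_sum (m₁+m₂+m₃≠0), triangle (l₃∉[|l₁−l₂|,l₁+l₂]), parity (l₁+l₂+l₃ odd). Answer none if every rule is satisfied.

azimuthal sum: 0 + 2 − 2 = 0  ✓
3 ≤ 4 ≤ 7 (triangle on l)  ✓
L = 2 + 5 + 4 = 11 (odd)  ✗

parity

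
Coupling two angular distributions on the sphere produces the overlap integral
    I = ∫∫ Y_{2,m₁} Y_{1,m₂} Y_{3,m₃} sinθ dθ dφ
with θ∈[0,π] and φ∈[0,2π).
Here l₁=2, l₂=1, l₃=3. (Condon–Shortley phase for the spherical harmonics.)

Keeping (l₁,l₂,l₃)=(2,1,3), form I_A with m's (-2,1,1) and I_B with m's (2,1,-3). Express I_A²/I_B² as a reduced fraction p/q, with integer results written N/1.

1/15

Shared (l₁,l₂,l₃)=(2,1,3): N and (l;000)² cancel in I_A²/I_B².
A: Δ = 0!·4!·2!/7! = 1/105; Racah Σ t=0..0: t=0:+1/48 = 1/48; ⇒ 3j(2 1 3; -2 1 1)² = 1/105, sgn +1
B: Δ = 0!·4!·2!/7! = 1/105; Racah Σ t=0..0: t=0:+1/48 = 1/48; ⇒ 3j(2 1 3; 2 1 -3)² = 1/7, sgn +1
I_A²/I_B² = (1/105)/(1/7) = 1/15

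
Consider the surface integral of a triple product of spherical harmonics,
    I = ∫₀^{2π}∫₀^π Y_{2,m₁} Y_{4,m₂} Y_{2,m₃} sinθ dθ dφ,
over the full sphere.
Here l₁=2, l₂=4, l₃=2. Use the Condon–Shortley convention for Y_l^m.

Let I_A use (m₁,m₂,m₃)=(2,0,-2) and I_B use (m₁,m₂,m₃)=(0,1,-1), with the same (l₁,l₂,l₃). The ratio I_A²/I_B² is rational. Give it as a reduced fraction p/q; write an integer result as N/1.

1/30

Same 2,4,2: normalisation and zero-m 3j drop out of the ratio.
A: Δ: 4! 0! 4! / 9! → 1/630; sum: t=0:+1/576 = 1/576; 3j²(2 4 2; 2 0 -2) = Δ·Π!·Σ² = 1/630  (sign +1)
B: Δ: 4! 0! 4! / 9! → 1/630; sum: t=2:+1/24 = 1/24; 3j²(2 4 2; 0 1 -1) = Δ·Π!·Σ² = 1/21  (sign -1)
I_A²/I_B² = (1/630)/(1/21) = 1/30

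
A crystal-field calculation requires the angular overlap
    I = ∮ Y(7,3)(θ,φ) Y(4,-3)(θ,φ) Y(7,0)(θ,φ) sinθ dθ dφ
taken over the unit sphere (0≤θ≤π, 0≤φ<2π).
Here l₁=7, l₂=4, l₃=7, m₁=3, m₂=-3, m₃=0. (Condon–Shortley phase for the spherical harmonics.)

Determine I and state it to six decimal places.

Rules hold: Σm=0, L=18 even, 3≤7≤11.
N = 15·9·15 = 2025
Δ = 4!·10!·4!/19! = 1/58198140
Racah Σ t=0..4: t=0:+1/17418240 t=1:−1/622080 t=2:+1/230400 t=3:−1/622080 t=4:+1/17418240 = 1/806400
⇒ 3j(7 4 7; 0 0 0)² = 2268/230945, sgn -1
Racah Σ t=0..1: t=0:+1/2488320 t=1:−1/4354560 = 1/5806080
⇒ 3j(7 4 7; 3 -3 0)² = 525/92378, sgn -1
4πI² = N·(3j₀)²·(3jₘ)² = 241116750/2133423721
I = +1·√(0.113019/4π) = 0.09483534

0.094835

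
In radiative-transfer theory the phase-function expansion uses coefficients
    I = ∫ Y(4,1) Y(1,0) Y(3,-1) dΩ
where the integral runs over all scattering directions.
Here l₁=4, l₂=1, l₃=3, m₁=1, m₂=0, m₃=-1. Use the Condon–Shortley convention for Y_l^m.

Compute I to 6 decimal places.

-0.238414

Checks pass: Σm=0; 8 even; l₃=3∈[3,5].
(2·4+1)(2·1+1)(2·3+1) = 189
Δ: 2! 6! 0! / 9! → 1/252
sum: t=1:−1/36 = -1/36
3j²(4 1 3; 0 0 0) = Δ·Π!·Σ² = 4/63  (sign +1)
sum: t=1:−1/48 = -1/48
3j²(4 1 3; 1 0 -1) = Δ·Π!·Σ² = 5/84  (sign -1)
combine: 4πI² = 189·4/63·5/84 = 5/7
take √, sign -1: I = -0.23841361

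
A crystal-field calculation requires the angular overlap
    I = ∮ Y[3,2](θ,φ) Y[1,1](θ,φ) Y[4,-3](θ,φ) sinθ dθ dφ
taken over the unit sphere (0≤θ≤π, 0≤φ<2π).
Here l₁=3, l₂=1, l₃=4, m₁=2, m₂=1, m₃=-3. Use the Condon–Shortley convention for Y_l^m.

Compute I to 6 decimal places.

-0.282095

Rules hold: Σm=0, L=8 even, 2≤4≤4.
N = 7·3·9 = 189
Δ = 0!·6!·2!/9! = 1/252
Racah Σ t=0..0: t=0:+1/36 = 1/36
⇒ 3j(3 1 4; 0 0 0)² = 4/63, sgn +1
Racah Σ t=0..0: t=0:+1/240 = 1/240
⇒ 3j(3 1 4; 2 1 -3)² = 1/12, sgn -1
4πI² = N·(3j₀)²·(3jₘ)² = 1/1
I = -1·√(1/4π) = -0.28209479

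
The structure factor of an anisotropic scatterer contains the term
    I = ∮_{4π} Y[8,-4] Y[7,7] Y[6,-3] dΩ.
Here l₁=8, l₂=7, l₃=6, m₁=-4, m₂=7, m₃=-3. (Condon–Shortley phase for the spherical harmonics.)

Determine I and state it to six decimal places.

0.000000

Σlᵢ=21 odd — θ-integrand is odd under cosθ→−cosθ; I=0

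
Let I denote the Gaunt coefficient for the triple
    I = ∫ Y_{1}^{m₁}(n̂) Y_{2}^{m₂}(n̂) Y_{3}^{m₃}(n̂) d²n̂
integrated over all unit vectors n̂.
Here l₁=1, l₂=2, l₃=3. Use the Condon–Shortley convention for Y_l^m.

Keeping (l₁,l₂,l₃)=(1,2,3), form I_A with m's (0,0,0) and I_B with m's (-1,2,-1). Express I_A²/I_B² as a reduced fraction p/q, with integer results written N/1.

Same 1,2,3: normalisation and zero-m 3j drop out of the ratio.
A: Δ: 0! 2! 4! / 7! → 1/105; sum: t=0:+1/4 = 1/4; 3j²(1 2 3; 0 0 0) = Δ·Π!·Σ² = 3/35  (sign -1)
B: Δ: 0! 2! 4! / 7! → 1/105; sum: t=0:+1/48 = 1/48; 3j²(1 2 3; -1 2 -1) = Δ·Π!·Σ² = 1/105  (sign +1)
I_A²/I_B² = (3/35)/(1/105) = 9/1

9/1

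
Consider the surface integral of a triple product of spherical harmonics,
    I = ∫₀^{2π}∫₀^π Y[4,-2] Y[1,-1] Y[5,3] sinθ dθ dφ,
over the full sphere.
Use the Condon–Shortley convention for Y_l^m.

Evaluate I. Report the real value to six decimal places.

-0.259847

m-sum 0 ✓  L=10 even ✓  3≤5≤5 ✓
Π(2lᵢ+1) = 9×3×11 = 297
triangle coeff Δ(4,1,5) = 1/495
Σ_t [0,0]: t=0:+1/576 = 1/576
(3j)²=5/99 [(4 1 5; 0 0 0)], sign=-1
Σ_t [0,0]: t=0:+1/2880 = 1/2880
(3j)²=28/495 [(4 1 5; -2 -1 3)], sign=+1
⇒ 4πI² = 28/33
I = (-1)√(28/33/(4π)) = -0.25984664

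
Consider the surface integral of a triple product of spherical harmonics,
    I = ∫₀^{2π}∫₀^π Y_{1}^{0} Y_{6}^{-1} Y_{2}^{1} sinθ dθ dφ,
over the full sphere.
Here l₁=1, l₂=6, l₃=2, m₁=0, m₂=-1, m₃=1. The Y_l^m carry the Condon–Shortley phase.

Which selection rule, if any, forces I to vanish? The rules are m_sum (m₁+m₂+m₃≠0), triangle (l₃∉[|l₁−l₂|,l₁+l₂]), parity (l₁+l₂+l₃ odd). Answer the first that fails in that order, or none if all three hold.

m₁+m₂+m₃ = 0 − 1 + 1 = 0  ✓
triangle: |1−6|=5 ≤ l₃=2 ≤ 1+6=7  ✗
parity: l₁+l₂+l₃ = 9 is odd

triangle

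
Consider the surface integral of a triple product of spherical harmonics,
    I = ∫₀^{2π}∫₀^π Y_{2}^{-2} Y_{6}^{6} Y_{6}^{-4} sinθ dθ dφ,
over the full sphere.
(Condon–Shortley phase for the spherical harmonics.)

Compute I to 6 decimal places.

Checks pass: Σm=0; 14 even; l₃=6∈[4,8].
(2·2+1)(2·6+1)(2·6+1) = 845
Δ: 2! 2! 10! / 15! → 1/90090
sum: t=0:+1/69120 t=1:−1/14400 t=2:+1/69120 = -7/172800
3j²(2 6 6; 0 0 0) = Δ·Π!·Σ² = 14/715  (sign -1)
sum: t=2:+1/14515200 = 1/14515200
3j²(2 6 6; -2 6 -4) = Δ·Π!·Σ² = 2/455  (sign +1)
combine: 4πI² = 845·14/715·2/455 = 4/55
take √, sign -1: I = -0.07607531

-0.076075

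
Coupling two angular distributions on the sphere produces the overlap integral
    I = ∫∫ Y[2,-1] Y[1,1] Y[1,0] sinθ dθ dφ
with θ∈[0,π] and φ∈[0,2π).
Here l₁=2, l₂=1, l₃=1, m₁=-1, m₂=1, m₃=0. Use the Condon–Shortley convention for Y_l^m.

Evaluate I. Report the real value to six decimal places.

-0.218510

m-sum 0 ✓  L=4 even ✓  1≤1≤3 ✓
Π(2lᵢ+1) = 5×3×3 = 45
triangle coeff Δ(2,1,1) = 1/30
Σ_t [1,1]: t=1:−1/1 = -1/1
(3j)²=2/15 [(2 1 1; 0 0 0)], sign=+1
Σ_t [2,2]: t=2:+1/2 = 1/2
(3j)²=1/10 [(2 1 1; -1 1 0)], sign=-1
⇒ 4πI² = 3/5
I = (-1)√(3/5/(4π)) = -0.21850969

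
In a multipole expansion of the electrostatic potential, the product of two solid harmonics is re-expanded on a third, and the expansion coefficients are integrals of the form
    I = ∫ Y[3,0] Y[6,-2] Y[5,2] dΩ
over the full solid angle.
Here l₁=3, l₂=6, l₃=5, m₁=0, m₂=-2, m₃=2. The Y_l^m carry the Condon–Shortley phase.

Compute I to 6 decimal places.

0.058844

Checks pass: Σm=0; 14 even; l₃=5∈[3,9].
(2·3+1)(2·6+1)(2·5+1) = 1001
Δ: 4! 2! 8! / 15! → 1/675675
sum: t=1:−1/8640 t=2:+1/2304 t=3:−1/8640 = 7/34560
3j²(3 6 5; 0 0 0) = Δ·Π!·Σ² = 7/429  (sign -1)
sum: t=1:−1/8640 t=2:+1/5760 t=3:−1/60480 = 1/24192
3j²(3 6 5; 0 -2 2) = Δ·Π!·Σ² = 8/3003  (sign -1)
combine: 4πI² = 1001·7/429·8/3003 = 56/1287
take √, sign +1: I = 0.05884368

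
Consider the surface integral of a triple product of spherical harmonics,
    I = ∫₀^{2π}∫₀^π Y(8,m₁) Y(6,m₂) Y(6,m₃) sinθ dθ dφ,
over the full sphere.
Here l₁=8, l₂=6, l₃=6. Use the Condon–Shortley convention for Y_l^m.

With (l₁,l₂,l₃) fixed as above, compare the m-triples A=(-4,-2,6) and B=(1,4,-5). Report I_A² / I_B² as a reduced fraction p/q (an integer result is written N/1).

Same 8,6,6: normalisation and zero-m 3j drop out of the ratio.
A: Δ: 8! 8! 4! / 21! → 1/1309458150; sum: t=4:+1/557383680 = 1/557383680; 3j²(8 6 6; -4 -2 6) = Δ·Π!·Σ² = 55/4199  (sign +1)
B: Δ: 8! 8! 4! / 21! → 1/1309458150; sum: t=6:+1/174182400 t=7:−1/1219276800 = 1/203212800; 3j²(8 6 6; 1 4 -5) = Δ·Π!·Σ² = 288/29393  (sign -1)
I_A²/I_B² = (55/4199)/(288/29393) = 385/288

385/288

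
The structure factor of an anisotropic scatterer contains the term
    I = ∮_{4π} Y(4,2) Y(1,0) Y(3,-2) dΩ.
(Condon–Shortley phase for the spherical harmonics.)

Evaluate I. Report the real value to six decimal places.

0.213244

Rules hold: Σm=0, L=8 even, 3≤3≤5.
N = 9·3·7 = 189
Δ = 2!·6!·0!/9! = 1/252
Racah Σ t=1..1: t=1:−1/36 = -1/36
⇒ 3j(4 1 3; 0 0 0)² = 4/63, sgn +1
Racah Σ t=1..1: t=1:−1/120 = -1/120
⇒ 3j(4 1 3; 2 0 -2)² = 1/21, sgn +1
4πI² = N·(3j₀)²·(3jₘ)² = 4/7
I = +1·√(0.571429/4π) = 0.21324362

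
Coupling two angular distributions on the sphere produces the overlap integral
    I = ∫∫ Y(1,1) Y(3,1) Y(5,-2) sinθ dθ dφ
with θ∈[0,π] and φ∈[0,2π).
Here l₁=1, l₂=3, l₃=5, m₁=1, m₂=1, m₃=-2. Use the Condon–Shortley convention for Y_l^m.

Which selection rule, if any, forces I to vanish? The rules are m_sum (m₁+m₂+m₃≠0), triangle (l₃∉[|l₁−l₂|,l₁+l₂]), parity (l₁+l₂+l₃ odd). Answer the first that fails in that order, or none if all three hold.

triangle

Σmᵢ = 0  ✓
l₃∈[|l₁−l₂|,l₁+l₂]=[2,4], have l₃=5  ✗
Σlᵢ = 9 ⇒ odd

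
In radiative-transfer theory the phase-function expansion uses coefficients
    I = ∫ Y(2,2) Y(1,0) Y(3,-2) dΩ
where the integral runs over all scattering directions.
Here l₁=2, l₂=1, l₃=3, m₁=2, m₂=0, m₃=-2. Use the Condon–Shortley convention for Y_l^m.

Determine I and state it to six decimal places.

0.184674

Rules hold: Σm=0, L=6 even, 1≤3≤3.
N = 5·3·7 = 105
Δ = 0!·4!·2!/7! = 1/105
Racah Σ t=0..0: t=0:+1/4 = 1/4
⇒ 3j(2 1 3; 0 0 0)² = 3/35, sgn -1
Racah Σ t=0..0: t=0:+1/24 = 1/24
⇒ 3j(2 1 3; 2 0 -2)² = 1/21, sgn -1
4πI² = N·(3j₀)²·(3jₘ)² = 3/7
I = +1·√(0.428571/4π) = 0.18467439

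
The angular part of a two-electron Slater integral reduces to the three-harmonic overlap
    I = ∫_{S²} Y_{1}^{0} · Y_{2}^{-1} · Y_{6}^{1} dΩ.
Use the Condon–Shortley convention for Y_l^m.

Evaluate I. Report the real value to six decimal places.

|1−2|≤6≤1+2 violated ⇒ I = 0

0.000000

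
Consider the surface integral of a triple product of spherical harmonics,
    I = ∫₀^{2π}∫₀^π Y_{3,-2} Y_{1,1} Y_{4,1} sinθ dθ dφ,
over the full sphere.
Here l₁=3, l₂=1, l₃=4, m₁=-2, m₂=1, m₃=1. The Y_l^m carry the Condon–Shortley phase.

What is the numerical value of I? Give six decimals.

-0.106622

Checks pass: Σm=0; 8 even; l₃=4∈[2,4].
(2·3+1)(2·1+1)(2·4+1) = 189
Δ: 0! 6! 2! / 9! → 1/252
sum: t=0:+1/36 = 1/36
3j²(3 1 4; 0 0 0) = Δ·Π!·Σ² = 4/63  (sign +1)
sum: t=0:+1/240 = 1/240
3j²(3 1 4; -2 1 1) = Δ·Π!·Σ² = 1/84  (sign -1)
combine: 4πI² = 189·4/63·1/84 = 1/7
take √, sign -1: I = -0.10662181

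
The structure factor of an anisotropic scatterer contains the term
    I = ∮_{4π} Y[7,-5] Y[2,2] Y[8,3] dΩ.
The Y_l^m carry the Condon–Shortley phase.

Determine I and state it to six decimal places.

0.000000

Σlᵢ=17 odd — θ-integrand is odd under cosθ→−cosθ; I=0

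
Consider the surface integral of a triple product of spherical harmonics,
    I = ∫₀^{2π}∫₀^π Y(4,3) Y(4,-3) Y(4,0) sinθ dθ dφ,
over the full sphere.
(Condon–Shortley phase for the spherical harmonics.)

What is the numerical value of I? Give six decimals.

0.159788

m-sum 0 ✓  L=12 even ✓  0≤4≤8 ✓
Π(2lᵢ+1) = 9×9×9 = 729
triangle coeff Δ(4,4,4) = 1/450450
Σ_t [0,4]: t=0:+1/13824 t=1:−1/216 t=2:+1/64 t=3:−1/216 t=4:+1/13824 = 5/768
(3j)²=18/1001 [(4 4 4; 0 0 0)], sign=+1
Σ_t [0,1]: t=0:+1/864 t=1:−1/3456 = 1/1152
(3j)²=7/286 [(4 4 4; 3 -3 0)], sign=+1
⇒ 4πI² = 6561/20449
I = (+1)√(6561/20449/(4π)) = 0.15978796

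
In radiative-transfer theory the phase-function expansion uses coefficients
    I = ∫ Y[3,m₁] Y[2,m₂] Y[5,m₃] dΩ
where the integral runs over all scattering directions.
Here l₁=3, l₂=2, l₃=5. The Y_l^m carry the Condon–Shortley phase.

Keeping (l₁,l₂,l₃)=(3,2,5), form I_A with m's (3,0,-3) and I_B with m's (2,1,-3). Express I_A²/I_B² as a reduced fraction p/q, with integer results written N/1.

Shared (l₁,l₂,l₃)=(3,2,5): N and (l;000)² cancel in I_A²/I_B².
A: Δ = 0!·6!·4!/11! = 1/2310; Racah Σ t=0..0: t=0:+1/2880 = 1/2880; ⇒ 3j(3 2 5; 3 0 -3)² = 2/165, sgn +1
B: Δ = 0!·6!·4!/11! = 1/2310; Racah Σ t=0..0: t=0:+1/720 = 1/720; ⇒ 3j(3 2 5; 2 1 -3)² = 8/165, sgn +1
I_A²/I_B² = (2/165)/(8/165) = 1/4

1/4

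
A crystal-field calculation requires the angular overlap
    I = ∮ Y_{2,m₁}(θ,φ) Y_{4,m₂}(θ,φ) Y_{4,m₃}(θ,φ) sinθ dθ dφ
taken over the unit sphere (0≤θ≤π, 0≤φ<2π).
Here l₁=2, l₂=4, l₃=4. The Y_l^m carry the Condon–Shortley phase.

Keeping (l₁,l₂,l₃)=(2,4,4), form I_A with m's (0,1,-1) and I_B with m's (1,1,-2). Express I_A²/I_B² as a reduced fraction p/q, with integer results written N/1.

l's match ⇒ only the (l;m) 3-j factors differ between A and B.
A: triangle coeff Δ(2,4,4) = 1/13860; Σ_t [0,2]: t=0:+1/480 t=1:−1/48 t=2:+1/144 = -17/1440; (3j)²=289/13860 [(2 4 4; 0 1 -1)], sign=+1
B: triangle coeff Δ(2,4,4) = 1/13860; Σ_t [0,1]: t=0:+1/240 t=1:−1/96 = -1/160; (3j)²=27/1540 [(2 4 4; 1 1 -2)], sign=-1
I_A²/I_B² = (289/13860)/(27/1540) = 289/243

289/243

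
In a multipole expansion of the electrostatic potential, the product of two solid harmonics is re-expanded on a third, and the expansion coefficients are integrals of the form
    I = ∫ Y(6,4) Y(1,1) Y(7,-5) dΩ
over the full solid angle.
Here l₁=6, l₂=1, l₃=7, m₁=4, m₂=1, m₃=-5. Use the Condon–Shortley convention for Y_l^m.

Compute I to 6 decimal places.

Rules hold: Σm=0, L=14 even, 5≤7≤7.
N = 13·3·15 = 585
Δ = 0!·12!·2!/15! = 1/1365
Racah Σ t=0..0: t=0:+1/518400 = 1/518400
⇒ 3j(6 1 7; 0 0 0)² = 7/195, sgn -1
Racah Σ t=0..0: t=0:+1/14515200 = 1/14515200
⇒ 3j(6 1 7; 4 1 -5)² = 22/455, sgn +1
4πI² = N·(3j₀)²·(3jₘ)² = 66/65
I = -1·√(1.01538/4π) = -0.28425647

-0.284256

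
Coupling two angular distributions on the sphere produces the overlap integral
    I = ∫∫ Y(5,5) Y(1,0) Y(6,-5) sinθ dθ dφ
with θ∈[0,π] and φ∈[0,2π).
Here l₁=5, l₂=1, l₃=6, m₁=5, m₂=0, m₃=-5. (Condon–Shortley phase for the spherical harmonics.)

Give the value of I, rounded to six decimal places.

Rules hold: Σm=0, L=12 even, 4≤6≤6.
N = 11·3·13 = 429
Δ = 0!·10!·2!/13! = 1/858
Racah Σ t=0..0: t=0:+1/14400 = 1/14400
⇒ 3j(5 1 6; 0 0 0)² = 6/143, sgn +1
Racah Σ t=0..0: t=0:+1/3628800 = 1/3628800
⇒ 3j(5 1 6; 5 0 -5)² = 1/78, sgn -1
4πI² = N·(3j₀)²·(3jₘ)² = 3/13
I = -1·√(0.230769/4π) = -0.13551395

-0.135514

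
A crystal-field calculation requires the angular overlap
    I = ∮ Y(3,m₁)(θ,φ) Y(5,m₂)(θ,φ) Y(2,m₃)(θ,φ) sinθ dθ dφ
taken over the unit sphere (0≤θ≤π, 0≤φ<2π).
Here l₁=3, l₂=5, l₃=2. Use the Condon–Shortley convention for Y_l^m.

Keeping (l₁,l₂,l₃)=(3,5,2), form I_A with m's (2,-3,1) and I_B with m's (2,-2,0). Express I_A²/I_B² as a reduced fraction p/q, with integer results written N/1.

Shared (l₁,l₂,l₃)=(3,5,2): N and (l;000)² cancel in I_A²/I_B².
A: Δ = 6!·0!·4!/11! = 1/2310; Racah Σ t=1..1: t=1:−1/720 = -1/720; ⇒ 3j(3 5 2; 2 -3 1)² = 8/165, sgn +1
B: Δ = 6!·0!·4!/11! = 1/2310; Racah Σ t=1..1: t=1:−1/480 = -1/480; ⇒ 3j(3 5 2; 2 -2 0)² = 3/110, sgn -1
I_A²/I_B² = (8/165)/(3/110) = 16/9

16/9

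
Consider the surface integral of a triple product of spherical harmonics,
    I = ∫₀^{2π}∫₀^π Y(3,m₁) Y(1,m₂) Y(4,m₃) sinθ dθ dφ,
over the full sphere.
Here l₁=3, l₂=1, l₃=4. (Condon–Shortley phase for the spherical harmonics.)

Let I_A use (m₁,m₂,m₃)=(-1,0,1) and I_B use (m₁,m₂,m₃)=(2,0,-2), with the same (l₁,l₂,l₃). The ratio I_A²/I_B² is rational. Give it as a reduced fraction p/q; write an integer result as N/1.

Same 3,1,4: normalisation and zero-m 3j drop out of the ratio.
A: Δ: 0! 6! 2! / 9! → 1/252; sum: t=0:+1/48 = 1/48; 3j²(3 1 4; -1 0 1) = Δ·Π!·Σ² = 5/84  (sign -1)
B: Δ: 0! 6! 2! / 9! → 1/252; sum: t=0:+1/120 = 1/120; 3j²(3 1 4; 2 0 -2) = Δ·Π!·Σ² = 1/21  (sign +1)
I_A²/I_B² = (5/84)/(1/21) = 5/4

5/4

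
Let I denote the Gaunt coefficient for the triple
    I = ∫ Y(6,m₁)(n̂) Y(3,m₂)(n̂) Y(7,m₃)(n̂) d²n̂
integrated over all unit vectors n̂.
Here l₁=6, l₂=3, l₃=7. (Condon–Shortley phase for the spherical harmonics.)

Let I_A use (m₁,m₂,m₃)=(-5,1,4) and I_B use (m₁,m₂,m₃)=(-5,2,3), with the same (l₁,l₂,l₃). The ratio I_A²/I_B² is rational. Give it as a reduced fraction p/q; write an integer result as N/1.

3718/1805

Shared (l₁,l₂,l₃)=(6,3,7): N and (l;000)² cancel in I_A²/I_B².
A: Δ = 2!·10!·4!/17! = 1/2042040; Racah Σ t=1..2: t=1:−1/21772800 t=2:+1/2903040 = 13/43545600; ⇒ 3j(6 3 7; -5 1 4)² = 143/7140, sgn -1
B: Δ = 2!·10!·4!/17! = 1/2042040; Racah Σ t=1..2: t=1:−1/87091200 t=2:+1/4354560 = 19/87091200; ⇒ 3j(6 3 7; -5 2 3)² = 361/37128, sgn +1
I_A²/I_B² = (143/7140)/(361/37128) = 3718/1805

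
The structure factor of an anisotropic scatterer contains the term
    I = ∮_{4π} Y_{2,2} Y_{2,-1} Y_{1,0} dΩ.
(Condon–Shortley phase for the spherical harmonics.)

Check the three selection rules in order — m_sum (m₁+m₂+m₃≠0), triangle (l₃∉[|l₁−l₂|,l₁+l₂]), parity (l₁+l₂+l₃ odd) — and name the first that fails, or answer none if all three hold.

m_sum

azimuthal sum: 2 − 1 + 0 = 1  ✗
0 ≤ 1 ≤ 4 (triangle on l)
L = 2 + 2 + 1 = 5 (odd)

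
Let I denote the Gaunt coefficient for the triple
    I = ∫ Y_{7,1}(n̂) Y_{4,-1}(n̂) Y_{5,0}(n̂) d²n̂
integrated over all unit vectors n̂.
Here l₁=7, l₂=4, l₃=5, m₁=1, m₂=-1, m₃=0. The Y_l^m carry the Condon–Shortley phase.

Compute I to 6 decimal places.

Checks pass: Σm=0; 16 even; l₃=5∈[3,11].
(2·7+1)(2·4+1)(2·5+1) = 1485
Δ: 6! 8! 2! / 17! → 1/6126120
sum: t=2:+1/69120 t=3:−1/20736 t=4:+1/69120 = -1/51840
3j²(7 4 5; 0 0 0) = Δ·Π!·Σ² = 280/21879  (sign +1)
sum: t=1:−1/172800 t=2:+1/27648 t=3:−1/51840 = 23/2073600
3j²(7 4 5; 1 -1 0) = Δ·Π!·Σ² = 529/87516  (sign -1)
combine: 4πI² = 1485·280/21879·529/87516 = 185150/1611753
take √, sign -1: I = -0.09561096

-0.095611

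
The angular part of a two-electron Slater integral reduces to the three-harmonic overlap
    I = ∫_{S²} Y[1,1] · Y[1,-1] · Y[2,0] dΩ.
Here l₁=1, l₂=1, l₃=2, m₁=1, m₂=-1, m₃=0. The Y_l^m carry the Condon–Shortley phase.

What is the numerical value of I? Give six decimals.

Checks pass: Σm=0; 4 even; l₃=2∈[0,2].
(2·1+1)(2·1+1)(2·2+1) = 45
Δ: 0! 2! 2! / 5! → 1/30
sum: t=0:+1/1 = 1/1
3j²(1 1 2; 0 0 0) = Δ·Π!·Σ² = 2/15  (sign +1)
sum: t=0:+1/4 = 1/4
3j²(1 1 2; 1 -1 0) = Δ·Π!·Σ² = 1/30  (sign +1)
combine: 4πI² = 45·2/15·1/30 = 1/5
take √, sign +1: I = 0.12615663

0.126157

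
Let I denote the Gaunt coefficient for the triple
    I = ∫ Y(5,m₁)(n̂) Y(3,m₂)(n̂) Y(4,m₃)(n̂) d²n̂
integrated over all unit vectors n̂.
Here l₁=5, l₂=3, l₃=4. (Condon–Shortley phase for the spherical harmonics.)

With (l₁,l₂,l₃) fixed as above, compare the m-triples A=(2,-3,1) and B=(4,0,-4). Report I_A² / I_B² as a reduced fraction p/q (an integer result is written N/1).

Shared (l₁,l₂,l₃)=(5,3,4): N and (l;000)² cancel in I_A²/I_B².
A: Δ = 4!·6!·2!/13! = 1/180180; Racah Σ t=0..0: t=0:+1/1728 = 1/1728; ⇒ 3j(5 3 4; 2 -3 1)² = 25/858, sgn -1
B: Δ = 4!·6!·2!/13! = 1/180180; Racah Σ t=1..1: t=1:−1/8640 = -1/8640; ⇒ 3j(5 3 4; 4 0 -4)² = 28/715, sgn -1
I_A²/I_B² = (25/858)/(28/715) = 125/168

125/168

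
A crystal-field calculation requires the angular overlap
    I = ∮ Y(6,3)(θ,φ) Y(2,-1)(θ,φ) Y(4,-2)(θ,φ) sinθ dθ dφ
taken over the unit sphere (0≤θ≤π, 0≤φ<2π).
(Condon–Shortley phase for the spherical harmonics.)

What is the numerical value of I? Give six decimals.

-0.252474

Rules hold: Σm=0, L=12 even, 4≤4≤8.
N = 13·5·9 = 585
Δ = 4!·8!·0!/13! = 1/6435
Racah Σ t=2..2: t=2:+1/2304 = 1/2304
⇒ 3j(6 2 4; 0 0 0)² = 5/143, sgn +1
Racah Σ t=1..1: t=1:−1/8640 = -1/8640
⇒ 3j(6 2 4; 3 -1 -2)² = 28/715, sgn -1
4πI² = N·(3j₀)²·(3jₘ)² = 1260/1573
I = -1·√(0.801017/4π) = -0.25247360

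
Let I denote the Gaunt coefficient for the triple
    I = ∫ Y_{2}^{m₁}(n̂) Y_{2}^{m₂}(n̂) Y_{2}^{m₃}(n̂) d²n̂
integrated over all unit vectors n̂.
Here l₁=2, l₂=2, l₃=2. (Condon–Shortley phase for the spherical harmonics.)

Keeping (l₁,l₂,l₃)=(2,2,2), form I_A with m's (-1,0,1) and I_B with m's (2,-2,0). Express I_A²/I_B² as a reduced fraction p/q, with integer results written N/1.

1/4

Shared (l₁,l₂,l₃)=(2,2,2): N and (l;000)² cancel in I_A²/I_B².
A: Δ = 2!·2!·2!/7! = 1/630; Racah Σ t=1..2: t=1:−1/2 t=2:+1/4 = -1/4; ⇒ 3j(2 2 2; -1 0 1)² = 1/70, sgn +1
B: Δ = 2!·2!·2!/7! = 1/630; Racah Σ t=0..0: t=0:+1/8 = 1/8; ⇒ 3j(2 2 2; 2 -2 0)² = 2/35, sgn +1
I_A²/I_B² = (1/70)/(2/35) = 1/4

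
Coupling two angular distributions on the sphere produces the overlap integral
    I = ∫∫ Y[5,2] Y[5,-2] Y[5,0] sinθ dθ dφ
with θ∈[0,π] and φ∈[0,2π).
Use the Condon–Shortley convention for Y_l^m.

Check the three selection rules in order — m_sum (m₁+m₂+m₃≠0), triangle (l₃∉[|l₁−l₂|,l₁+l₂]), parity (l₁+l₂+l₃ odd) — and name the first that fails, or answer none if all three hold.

parity

azimuthal sum: 2 − 2 + 0 = 0  ✓
0 ≤ 5 ≤ 10 (triangle on l)  ✓
L = 5 + 5 + 5 = 15 (odd)  ✗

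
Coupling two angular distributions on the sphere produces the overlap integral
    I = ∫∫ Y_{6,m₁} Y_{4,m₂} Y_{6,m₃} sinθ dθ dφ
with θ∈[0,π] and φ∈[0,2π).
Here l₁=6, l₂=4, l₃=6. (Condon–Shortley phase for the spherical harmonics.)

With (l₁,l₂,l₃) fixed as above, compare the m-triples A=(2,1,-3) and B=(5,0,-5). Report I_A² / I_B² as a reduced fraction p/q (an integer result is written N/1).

845/484

l's match ⇒ only the (l;m) 3-j factors differ between A and B.
A: triangle coeff Δ(6,4,6) = 1/15315300; Σ_t [1,4]: t=1:−1/103680 t=2:+1/34560 t=3:−1/120960 t=4:+1/5806080 = 13/1161216; (3j)²=65/5236 [(6 4 6; 2 1 -3)], sign=-1
B: triangle coeff Δ(6,4,6) = 1/15315300; Σ_t [0,1]: t=0:+1/2903040 t=1:−1/1451520 = -1/2903040; (3j)²=11/1547 [(6 4 6; 5 0 -5)], sign=+1
I_A²/I_B² = (65/5236)/(11/1547) = 845/484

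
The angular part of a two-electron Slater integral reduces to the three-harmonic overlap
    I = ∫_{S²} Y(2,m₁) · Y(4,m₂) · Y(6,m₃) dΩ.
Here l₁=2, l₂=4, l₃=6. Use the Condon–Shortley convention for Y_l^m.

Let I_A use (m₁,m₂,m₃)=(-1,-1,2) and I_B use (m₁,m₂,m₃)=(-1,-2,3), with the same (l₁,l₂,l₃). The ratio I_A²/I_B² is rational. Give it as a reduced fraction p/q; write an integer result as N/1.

Shared (l₁,l₂,l₃)=(2,4,6): N and (l;000)² cancel in I_A²/I_B².
A: Δ = 0!·4!·8!/13! = 1/6435; Racah Σ t=0..0: t=0:+1/4320 = 1/4320; ⇒ 3j(2 4 6; -1 -1 2)² = 224/6435, sgn +1
B: Δ = 0!·4!·8!/13! = 1/6435; Racah Σ t=0..0: t=0:+1/8640 = 1/8640; ⇒ 3j(2 4 6; -1 -2 3)² = 28/715, sgn -1
I_A²/I_B² = (224/6435)/(28/715) = 8/9

8/9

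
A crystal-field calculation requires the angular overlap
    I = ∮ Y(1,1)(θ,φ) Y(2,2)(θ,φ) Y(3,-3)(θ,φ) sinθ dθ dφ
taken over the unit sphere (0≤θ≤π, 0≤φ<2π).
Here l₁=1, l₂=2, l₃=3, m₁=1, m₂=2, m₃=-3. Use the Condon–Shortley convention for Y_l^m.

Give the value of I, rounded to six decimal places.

-0.319865

Rules hold: Σm=0, L=6 even, 1≤3≤3.
N = 3·5·7 = 105
Δ = 0!·2!·4!/7! = 1/105
Racah Σ t=0..0: t=0:+1/4 = 1/4
⇒ 3j(1 2 3; 0 0 0)² = 3/35, sgn -1
Racah Σ t=0..0: t=0:+1/48 = 1/48
⇒ 3j(1 2 3; 1 2 -3)² = 1/7, sgn +1
4πI² = N·(3j₀)²·(3jₘ)² = 9/7
I = -1·√(1.28571/4π) = -0.31986543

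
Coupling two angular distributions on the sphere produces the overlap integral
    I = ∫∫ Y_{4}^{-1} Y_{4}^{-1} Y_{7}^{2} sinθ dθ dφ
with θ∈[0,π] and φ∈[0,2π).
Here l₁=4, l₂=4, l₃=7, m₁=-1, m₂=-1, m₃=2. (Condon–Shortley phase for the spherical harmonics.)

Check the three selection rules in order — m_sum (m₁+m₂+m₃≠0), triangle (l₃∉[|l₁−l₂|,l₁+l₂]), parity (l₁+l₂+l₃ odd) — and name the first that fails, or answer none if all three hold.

Σmᵢ = 0  ✓
l₃∈[|l₁−l₂|,l₁+l₂]=[0,8], have l₃=7  ✓
Σlᵢ = 15 ⇒ odd  ✗

parity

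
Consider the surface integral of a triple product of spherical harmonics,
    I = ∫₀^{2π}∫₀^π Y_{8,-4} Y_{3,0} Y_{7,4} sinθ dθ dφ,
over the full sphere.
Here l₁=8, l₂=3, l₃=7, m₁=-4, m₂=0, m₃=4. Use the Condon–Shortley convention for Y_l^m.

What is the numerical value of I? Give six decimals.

m-sum 0 ✓  L=18 even ✓  5≤7≤11 ✓
Π(2lᵢ+1) = 17×7×15 = 1785
triangle coeff Δ(8,3,7) = 1/5290740
Σ_t [1,3]: t=1:−1/7257600 t=2:+1/2073600 t=3:−1/7257600 = 1/4838400
(3j)²=252/20995 [(8 3 7; 0 0 0)], sign=-1
Σ_t [1,3]: t=1:−1/479001600 t=2:+1/29030400 t=3:−1/26127360 = -17/2874009600
(3j)²=17/25935 [(8 3 7; -4 0 4)], sign=+1
⇒ 4πI² = 4284/305045
I = (-1)√(4284/305045/(4π)) = -0.03343011

-0.033430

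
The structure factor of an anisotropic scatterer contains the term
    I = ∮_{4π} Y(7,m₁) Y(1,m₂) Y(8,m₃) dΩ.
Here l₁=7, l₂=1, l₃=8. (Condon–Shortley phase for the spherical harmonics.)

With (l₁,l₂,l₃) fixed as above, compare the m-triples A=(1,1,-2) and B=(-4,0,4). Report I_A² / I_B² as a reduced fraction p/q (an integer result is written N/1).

15/16

Same 7,1,8: normalisation and zero-m 3j drop out of the ratio.
A: Δ: 0! 14! 2! / 17! → 1/2040; sum: t=0:+1/58060800 = 1/58060800; 3j²(7 1 8; 1 1 -2) = Δ·Π!·Σ² = 3/136  (sign +1)
B: Δ: 0! 14! 2! / 17! → 1/2040; sum: t=0:+1/239500800 = 1/239500800; 3j²(7 1 8; -4 0 4) = Δ·Π!·Σ² = 2/85  (sign +1)
I_A²/I_B² = (3/136)/(2/85) = 15/16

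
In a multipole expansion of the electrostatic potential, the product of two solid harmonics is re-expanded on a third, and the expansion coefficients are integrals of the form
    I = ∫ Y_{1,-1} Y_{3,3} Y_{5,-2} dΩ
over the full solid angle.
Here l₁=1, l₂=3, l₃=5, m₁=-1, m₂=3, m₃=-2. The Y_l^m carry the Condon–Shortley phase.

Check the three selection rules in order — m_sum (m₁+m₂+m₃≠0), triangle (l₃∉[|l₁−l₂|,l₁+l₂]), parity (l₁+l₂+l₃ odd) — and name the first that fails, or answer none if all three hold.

triangle

m₁+m₂+m₃ = -1 + 3 − 2 = 0  ✓
triangle: |1−3|=2 ≤ l₃=5 ≤ 1+3=4  ✗
parity: l₁+l₂+l₃ = 9 is odd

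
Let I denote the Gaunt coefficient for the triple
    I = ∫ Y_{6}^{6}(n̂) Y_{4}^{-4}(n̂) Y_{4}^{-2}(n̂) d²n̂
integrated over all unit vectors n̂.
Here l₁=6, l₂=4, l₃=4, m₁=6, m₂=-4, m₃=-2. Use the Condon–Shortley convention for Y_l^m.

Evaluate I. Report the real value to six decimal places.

-0.163436

Checks pass: Σm=0; 14 even; l₃=4∈[2,10].
(2·6+1)(2·4+1)(2·4+1) = 1053
Δ: 6! 6! 2! / 15! → 1/1261260
sum: t=2:+1/4608 t=3:−1/1296 t=4:+1/4608 = -7/20736
3j²(6 4 4; 0 0 0) = Δ·Π!·Σ² = 20/1287  (sign -1)
sum: t=0:+1/1036800 = 1/1036800
3j²(6 4 4; 6 -4 -2) = Δ·Π!·Σ² = 4/195  (sign +1)
combine: 4πI² = 1053·20/1287·4/195 = 48/143
take √, sign -1: I = -0.16343598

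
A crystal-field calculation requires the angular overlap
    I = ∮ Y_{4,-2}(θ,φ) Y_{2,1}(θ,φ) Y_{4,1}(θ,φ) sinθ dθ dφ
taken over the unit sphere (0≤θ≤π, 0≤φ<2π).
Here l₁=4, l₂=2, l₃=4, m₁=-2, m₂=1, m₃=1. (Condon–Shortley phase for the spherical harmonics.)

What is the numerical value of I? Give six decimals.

Checks pass: Σm=0; 10 even; l₃=4∈[2,6].
(2·4+1)(2·2+1)(2·4+1) = 405
Δ: 2! 6! 2! / 11! → 1/13860
sum: t=0:+1/192 t=1:−1/36 t=2:+1/192 = -5/288
3j²(4 2 4; 0 0 0) = Δ·Π!·Σ² = 20/693  (sign -1)
sum: t=1:−1/240 t=2:+1/96 = 1/160
3j²(4 2 4; -2 1 1) = Δ·Π!·Σ² = 27/1540  (sign -1)
combine: 4πI² = 405·20/693·27/1540 = 1215/5929
take √, sign +1: I = 0.12770047

0.127700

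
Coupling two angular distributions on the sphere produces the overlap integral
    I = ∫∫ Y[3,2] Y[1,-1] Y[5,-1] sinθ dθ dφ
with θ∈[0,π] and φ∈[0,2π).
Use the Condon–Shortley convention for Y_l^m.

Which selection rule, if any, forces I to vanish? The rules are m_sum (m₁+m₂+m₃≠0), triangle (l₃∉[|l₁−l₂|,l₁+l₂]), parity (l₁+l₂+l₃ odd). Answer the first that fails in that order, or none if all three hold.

triangle

m₁+m₂+m₃ = 2 − 1 − 1 = 0  ✓
triangle: |3−1|=2 ≤ l₃=5 ≤ 3+1=4  ✗
parity: l₁+l₂+l₃ = 9 is odd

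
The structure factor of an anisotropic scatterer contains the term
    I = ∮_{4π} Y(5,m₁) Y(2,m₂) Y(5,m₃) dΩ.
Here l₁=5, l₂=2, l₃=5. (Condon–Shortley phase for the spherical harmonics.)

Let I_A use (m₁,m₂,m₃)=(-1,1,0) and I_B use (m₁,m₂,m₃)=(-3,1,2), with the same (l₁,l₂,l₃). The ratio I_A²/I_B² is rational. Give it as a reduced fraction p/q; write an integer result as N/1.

Same 5,2,5: normalisation and zero-m 3j drop out of the ratio.
A: Δ: 2! 8! 2! / 13! → 1/38610; sum: t=1:−1/1440 t=2:+1/1152 = 1/5760; 3j²(5 2 5; -1 1 0) = Δ·Π!·Σ² = 1/858  (sign -1)
B: Δ: 2! 8! 2! / 13! → 1/38610; sum: t=1:−1/10080 t=2:+1/2880 = 1/4032; 3j²(5 2 5; -3 1 2) = Δ·Π!·Σ² = 10/429  (sign -1)
I_A²/I_B² = (1/858)/(10/429) = 1/20

1/20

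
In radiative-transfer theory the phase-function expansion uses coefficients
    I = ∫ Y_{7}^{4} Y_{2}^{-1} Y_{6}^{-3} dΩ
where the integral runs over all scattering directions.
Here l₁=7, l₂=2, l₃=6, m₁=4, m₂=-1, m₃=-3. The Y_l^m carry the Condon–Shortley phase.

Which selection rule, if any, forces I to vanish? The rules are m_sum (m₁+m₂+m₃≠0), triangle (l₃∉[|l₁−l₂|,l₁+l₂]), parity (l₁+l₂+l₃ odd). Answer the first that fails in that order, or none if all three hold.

parity

Σmᵢ = 0  ✓
l₃∈[|l₁−l₂|,l₁+l₂]=[5,9], have l₃=6  ✓
Σlᵢ = 15 ⇒ odd  ✗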